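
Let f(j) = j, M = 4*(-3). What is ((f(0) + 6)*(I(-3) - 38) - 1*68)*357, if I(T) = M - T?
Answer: -124950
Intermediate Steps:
M = -12
I(T) = -12 - T
((f(0) + 6)*(I(-3) - 38) - 1*68)*357 = ((0 + 6)*((-12 - 1*(-3)) - 38) - 1*68)*357 = (6*((-12 + 3) - 38) - 68)*357 = (6*(-9 - 38) - 68)*357 = (6*(-47) - 68)*357 = (-282 - 68)*357 = -350*357 = -124950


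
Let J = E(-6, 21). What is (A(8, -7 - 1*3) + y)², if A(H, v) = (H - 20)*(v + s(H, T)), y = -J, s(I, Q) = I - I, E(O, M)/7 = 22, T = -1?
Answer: 1156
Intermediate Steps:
E(O, M) = 154 (E(O, M) = 7*22 = 154)
s(I, Q) = 0
J = 154
y = -154 (y = -1*154 = -154)
A(H, v) = v*(-20 + H) (A(H, v) = (H - 20)*(v + 0) = (-20 + H)*v = v*(-20 + H))
(A(8, -7 - 1*3) + y)² = ((-7 - 1*3)*(-20 + 8) - 154)² = ((-7 - 3)*(-12) - 154)² = (-10*(-12) - 154)² = (120 - 154)² = (-34)² = 1156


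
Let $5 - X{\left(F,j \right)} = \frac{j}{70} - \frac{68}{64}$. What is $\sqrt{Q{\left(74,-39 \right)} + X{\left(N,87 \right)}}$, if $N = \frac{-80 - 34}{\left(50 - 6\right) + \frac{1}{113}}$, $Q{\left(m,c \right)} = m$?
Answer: $\frac{\sqrt{1544865}}{140} \approx 8.878$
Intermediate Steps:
$N = - \frac{12882}{4973}$ ($N = - \frac{114}{44 + \frac{1}{113}} = - \frac{114}{\frac{4973}{113}} = \left(-114\right) \frac{113}{4973} = - \frac{12882}{4973} \approx -2.5904$)
$X{\left(F,j \right)} = \frac{97}{16} - \frac{j}{70}$ ($X{\left(F,j \right)} = 5 - \left(\frac{j}{70} - \frac{68}{64}\right) = 5 - \left(j \frac{1}{70} - \frac{17}{16}\right) = 5 - \left(\frac{j}{70} - \frac{17}{16}\right) = 5 - \left(- \frac{17}{16} + \frac{j}{70}\right) = \frac{97}{16} - \frac{j}{70}$)
$\sqrt{Q{\left(74,-39 \right)} + X{\left(N,87 \right)}} = \sqrt{74 + \left(\frac{97}{16} - \frac{87}{70}\right)} = \sqrt{74 + \frac{2699}{560}} = \sqrt{\frac{44139}{560}} = \frac{\sqrt{1544865}}{140}$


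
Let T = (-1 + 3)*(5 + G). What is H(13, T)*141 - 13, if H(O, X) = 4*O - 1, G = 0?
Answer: 7178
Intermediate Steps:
T = 10 (T = (-1 + 3)*(5 + 0) = 2*5 = 10)
H(O, X) = -1 + 4*O
H(13, T)*141 - 13 = (-1 + 4*13)*141 - 13 = (-1 + 52)*141 - 13 = 51*141 - 13 = 7191 - 13 = 7178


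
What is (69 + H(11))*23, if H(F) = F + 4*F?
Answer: 2852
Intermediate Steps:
H(F) = 5*F
(69 + H(11))*23 = (69 + 5*11)*23 = (69 + 55)*23 = 124*23 = 2852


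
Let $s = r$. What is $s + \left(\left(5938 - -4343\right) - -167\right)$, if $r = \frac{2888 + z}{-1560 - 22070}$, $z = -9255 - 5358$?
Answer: $\frac{49379593}{4726} \approx 10449.0$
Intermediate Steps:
$z = -14613$ ($z = -9255 - 5358 = -14613$)
$r = \frac{2345}{4726}$ ($r = \frac{2888 - 14613}{-1560 - 22070} = - \frac{11725}{-23630} = \left(-11725\right) \left(- \frac{1}{23630}\right) = \frac{2345}{4726} \approx 0.49619$)
$s = \frac{2345}{4726} \approx 0.49619$
$s + \left(\left(5938 - -4343\right) - -167\right) = \frac{2345}{4726} + \left(\left(5938 - -4343\right) - -167\right) = \frac{2345}{4726} + \left(\left(5938 + 4343\right) + 167\right) = \frac{2345}{4726} + \left(10281 + 167\right) = \frac{2345}{4726} + 10448 = \frac{49379593}{4726}$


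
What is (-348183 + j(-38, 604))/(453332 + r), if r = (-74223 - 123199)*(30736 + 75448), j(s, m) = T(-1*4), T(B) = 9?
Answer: 58029/3493767386 ≈ 1.6609e-5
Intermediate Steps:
j(s, m) = 9
r = -20963057648 (r = -197422*106184 = -20963057648)
(-348183 + j(-38, 604))/(453332 + r) = (-348183 + 9)/(453332 - 20963057648) = -348174/(-20962604316) = -348174*(-1/20962604316) = 58029/3493767386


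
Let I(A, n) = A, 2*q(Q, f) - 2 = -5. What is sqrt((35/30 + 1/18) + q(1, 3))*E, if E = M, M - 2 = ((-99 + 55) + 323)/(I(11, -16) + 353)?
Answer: 1007*I*sqrt(10)/2184 ≈ 1.4581*I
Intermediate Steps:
q(Q, f) = -3/2 (q(Q, f) = 1 + (1/2)*(-5) = 1 - 5/2 = -3/2)
M = 1007/364 (M = 2 + ((-99 + 55) + 323)/(11 + 353) = 2 + (-44 + 323)/364 = 2 + 279*(1/364) = 2 + 279/364 = 1007/364 ≈ 2.7665)
E = 1007/364 ≈ 2.7665
sqrt((35/30 + 1/18) + q(1, 3))*E = sqrt((35/30 + 1/18) - 3/2)*(1007/364) = sqrt((35*(1/30) + 1*(1/18)) - 3/2)*(1007/364) = sqrt((7/6 + 1/18) - 3/2)*(1007/364) = sqrt(11/9 - 3/2)*(1007/364) = sqrt(-5/18)*(1007/364) = (I*sqrt(10)/6)*(1007/364) = 1007*I*sqrt(10)/2184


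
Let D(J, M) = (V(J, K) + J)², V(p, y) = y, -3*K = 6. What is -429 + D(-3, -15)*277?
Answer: 6496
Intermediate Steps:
K = -2 (K = -⅓*6 = -2)
D(J, M) = (-2 + J)²
-429 + D(-3, -15)*277 = -429 + (-2 - 3)²*277 = -429 + (-5)²*277 = -429 + 25*277 = -429 + 6925 = 6496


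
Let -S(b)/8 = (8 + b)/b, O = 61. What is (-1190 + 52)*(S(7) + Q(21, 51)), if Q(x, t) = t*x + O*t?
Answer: -33177252/7 ≈ -4.7396e+6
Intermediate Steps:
S(b) = -8*(8 + b)/b
Q(x, t) = 61*t + t*x (Q(x, t) = t*x + 61*t = 61*t + t*x)
(-1190 + 52)*(S(7) + Q(21, 51)) = (-1190 + 52)*((-8 - 64/7) + 51*(61 + 21)) = -1138*((-8 - 64*1/7) + 51*82) = -1138*((-8 - 64/7) + 4182) = -1138*(-120/7 + 4182) = -1138*29154/7 = -33177252/7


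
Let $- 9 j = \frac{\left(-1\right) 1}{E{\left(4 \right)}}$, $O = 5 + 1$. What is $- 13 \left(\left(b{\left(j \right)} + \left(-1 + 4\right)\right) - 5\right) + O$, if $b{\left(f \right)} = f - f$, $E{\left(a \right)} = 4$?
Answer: $32$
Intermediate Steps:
$O = 6$
$j = \frac{1}{36}$ ($j = - \frac{\left(-1\right) 1 \cdot \frac{1}{4}}{9} = - \frac{\left(-1\right) \frac{1}{4}}{9} = \left(- \frac{1}{9}\right) \left(- \frac{1}{4}\right) = \frac{1}{36} \approx 0.027778$)
$b{\left(f \right)} = 0$
$- 13 \left(\left(b{\left(j \right)} + \left(-1 + 4\right)\right) - 5\right) + O = - 13 \left(\left(0 + \left(-1 + 4\right)\right) - 5\right) + 6 = - 13 \left(\left(0 + 3\right) - 5\right) + 6 = - 13 \left(3 - 5\right) + 6 = \left(-13\right) \left(-2\right) + 6 = 26 + 6 = 32$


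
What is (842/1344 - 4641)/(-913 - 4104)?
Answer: 3118331/3371424 ≈ 0.92493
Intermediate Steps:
(842/1344 - 4641)/(-913 - 4104) = (842*(1/1344) - 4641)/(-5017) = (421/672 - 4641)*(-1/5017) = -3118331/672*(-1/5017) = 3118331/3371424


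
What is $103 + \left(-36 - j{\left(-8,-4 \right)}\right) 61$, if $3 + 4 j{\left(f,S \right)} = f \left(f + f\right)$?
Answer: $- \frac{15997}{4} \approx -3999.3$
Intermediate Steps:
$j{\left(f,S \right)} = - \frac{3}{4} + \frac{f^{2}}{2}$ ($j{\left(f,S \right)} = - \frac{3}{4} + \frac{f \left(f + f\right)}{4} = - \frac{3}{4} + \frac{f 2 f}{4} = - \frac{3}{4} + \frac{2 f^{2}}{4} = - \frac{3}{4} + \frac{f^{2}}{2}$)
$103 + \left(-36 - j{\left(-8,-4 \right)}\right) 61 = 103 + \left(-36 - \left(- \frac{3}{4} + \frac{\left(-8\right)^{2}}{2}\right)\right) 61 = 103 + \left(-36 - \left(- \frac{3}{4} + \frac{1}{2} \cdot 64\right)\right) 61 = 103 + \left(-36 - \left(- \frac{3}{4} + 32\right)\right) 61 = 103 + \left(-36 - \frac{125}{4}\right) 61 = 103 - \frac{16409}{4} = - \frac{15997}{4}$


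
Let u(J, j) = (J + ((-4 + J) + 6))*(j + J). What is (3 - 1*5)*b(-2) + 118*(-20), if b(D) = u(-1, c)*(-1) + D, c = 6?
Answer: -2356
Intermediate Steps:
u(J, j) = (2 + 2*J)*(J + j) (u(J, j) = (J + (2 + J))*(J + j) = (2 + 2*J)*(J + j))
b(D) = D (b(D) = (2*(-1) + 2*6 + 2*(-1)**2 + 2*(-1)*6)*(-1) + D = (-2 + 12 + 2*1 - 12)*(-1) + D = (-2 + 12 + 2 - 12)*(-1) + D = 0*(-1) + D = 0 + D = D)
(3 - 1*5)*b(-2) + 118*(-20) = (3 - 1*5)*(-2) + 118*(-20) = (3 - 5)*(-2) - 2360 = -2*(-2) - 2360 = 4 - 2360 = -2356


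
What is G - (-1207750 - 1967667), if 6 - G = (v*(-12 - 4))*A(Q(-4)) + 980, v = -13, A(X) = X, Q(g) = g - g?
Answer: 3174443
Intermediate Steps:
Q(g) = 0
G = -974 (G = 6 - (-13*(-12 - 4)*0 + 980) = 6 - (-13*(-16)*0 + 980) = 6 - (208*0 + 980) = 6 - (0 + 980) = 6 - 1*980 = 6 - 980 = -974)
G - (-1207750 - 1967667) = -974 - (-1207750 - 1967667) = -974 - 1*(-3175417) = -974 + 3175417 = 3174443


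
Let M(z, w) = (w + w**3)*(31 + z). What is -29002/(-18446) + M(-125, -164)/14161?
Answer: 3824468362557/130606903 ≈ 29282.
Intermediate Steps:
M(z, w) = (31 + z)*(w + w**3)
-29002/(-18446) + M(-125, -164)/14161 = -29002/(-18446) - 164*(31 - 125 + 31*(-164)**2 - 125*(-164)**2)/14161 = -29002*(-1/18446) - 164*(31 - 125 + 31*26896 - 125*26896)*(1/14161) = 14501/9223 - 164*(31 - 125 + 833776 - 3362000)*(1/14161) = 14501/9223 - 164*(-2528318)*(1/14161) = 14501/9223 + 414644152*(1/14161) = 14501/9223 + 414644152/14161 = 3824468362557/130606903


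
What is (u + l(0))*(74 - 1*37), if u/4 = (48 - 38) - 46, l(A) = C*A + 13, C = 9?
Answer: -4847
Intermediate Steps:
l(A) = 13 + 9*A (l(A) = 9*A + 13 = 13 + 9*A)
u = -144 (u = 4*((48 - 38) - 46) = 4*(10 - 46) = 4*(-36) = -144)
(u + l(0))*(74 - 1*37) = (-144 + (13 + 9*0))*(74 - 1*37) = (-144 + (13 + 0))*(74 - 37) = (-144 + 13)*37 = -131*37 = -4847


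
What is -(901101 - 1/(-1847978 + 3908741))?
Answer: -1856955600062/2060763 ≈ -9.0110e+5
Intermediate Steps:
-(901101 - 1/(-1847978 + 3908741)) = -(901101 - 1/2060763) = -1*1856955600062/2060763 = -1856955600062/2060763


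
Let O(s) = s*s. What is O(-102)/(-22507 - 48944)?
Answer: -68/467 ≈ -0.14561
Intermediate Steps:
O(s) = s²
O(-102)/(-22507 - 48944) = (-102)²/(-22507 - 48944) = 10404/(-71451) = 10404*(-1/71451) = -68/467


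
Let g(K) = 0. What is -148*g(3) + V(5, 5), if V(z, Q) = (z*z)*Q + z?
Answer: 130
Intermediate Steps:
V(z, Q) = z + Q*z**2 (V(z, Q) = z**2*Q + z = Q*z**2 + z = z + Q*z**2)
-148*g(3) + V(5, 5) = -148*0 + 5*(1 + 5*5) = 0 + 5*(1 + 25) = 0 + 5*26 = 0 + 130 = 130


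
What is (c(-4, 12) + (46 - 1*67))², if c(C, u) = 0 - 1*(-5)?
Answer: 256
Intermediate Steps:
c(C, u) = 5 (c(C, u) = 0 + 5 = 5)
(c(-4, 12) + (46 - 1*67))² = (5 + (46 - 1*67))² = (5 + (46 - 67))² = (5 - 21)² = (-16)² = 256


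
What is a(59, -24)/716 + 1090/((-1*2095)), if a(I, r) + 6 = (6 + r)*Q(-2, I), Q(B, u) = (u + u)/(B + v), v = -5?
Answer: -110129/1050014 ≈ -0.10488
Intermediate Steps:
Q(B, u) = 2*u/(-5 + B) (Q(B, u) = (u + u)/(B - 5) = (2*u)/(-5 + B) = 2*u/(-5 + B))
a(I, r) = -6 - 2*I*(6 + r)/7 (a(I, r) = -6 + (6 + r)*(2*I/(-5 - 2)) = -6 + (6 + r)*(2*I/(-7)) = -6 + (6 + r)*(2*I*(-⅐)) = -6 + (6 + r)*(-2*I/7) = -6 - 2*I*(6 + r)/7)
a(59, -24)/716 + 1090/((-1*2095)) = (-6 - 12/7*59 - 2/7*59*(-24))/716 + 1090/((-1*2095)) = (-6 - 708/7 + 2832/7)*(1/716) + 1090/(-2095) = (2082/7)*(1/716) + 1090*(-1/2095) = 1041/2506 - 218/419 = -110129/1050014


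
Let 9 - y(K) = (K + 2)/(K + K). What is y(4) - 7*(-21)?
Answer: 621/4 ≈ 155.25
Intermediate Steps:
y(K) = 9 - (2 + K)/(2*K) (y(K) = 9 - (K + 2)/(K + K) = 9 - (2 + K)/(2*K))
y(4) - 7*(-21) = (17/2 - 1/4) - 7*(-21) = (17/2 - 1*¼) + 147 = (17/2 - ¼) + 147 = 33/4 + 147 = 621/4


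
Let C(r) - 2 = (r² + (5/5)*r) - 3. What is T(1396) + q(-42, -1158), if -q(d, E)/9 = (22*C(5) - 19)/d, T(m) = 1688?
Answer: 25489/14 ≈ 1820.6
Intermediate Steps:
C(r) = -1 + r + r² (C(r) = 2 + ((r² + (5/5)*r) - 3) = 2 + ((r² + (5*(⅕))*r) - 3) = 2 + ((r² + 1*r) - 3) = 2 + ((r² + r) - 3) = 2 + ((r + r²) - 3) = 2 + (-3 + r + r²) = -1 + r + r²)
q(d, E) = -5571/d (q(d, E) = -9*(22*(-1 + 5 + 5²) - 19)/d = -9*(22*(-1 + 5 + 25) - 19)/d = -9*(22*29 - 19)/d = -9*(638 - 19)/d = -5571/d)
T(1396) + q(-42, -1158) = 1688 - 5571/(-42) = 1688 - 5571*(-1/42) = 1688 + 1857/14 = 25489/14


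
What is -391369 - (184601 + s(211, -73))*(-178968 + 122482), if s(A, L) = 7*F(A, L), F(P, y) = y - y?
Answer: 10426980717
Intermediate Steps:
F(P, y) = 0
s(A, L) = 0 (s(A, L) = 7*0 = 0)
-391369 - (184601 + s(211, -73))*(-178968 + 122482) = -391369 - (184601 + 0)*(-178968 + 122482) = -391369 - 184601*(-56486) = -391369 - 1*(-10427372086) = -391369 + 10427372086 = 10426980717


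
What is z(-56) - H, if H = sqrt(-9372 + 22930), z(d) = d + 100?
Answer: 44 - sqrt(13558) ≈ -72.439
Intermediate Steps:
z(d) = 100 + d
H = sqrt(13558) ≈ 116.44
z(-56) - H = (100 - 56) - sqrt(13558) = 44 - sqrt(13558)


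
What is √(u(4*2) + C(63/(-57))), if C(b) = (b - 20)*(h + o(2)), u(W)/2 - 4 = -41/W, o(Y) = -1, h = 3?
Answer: I*√64201/38 ≈ 6.6679*I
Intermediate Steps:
u(W) = 8 - 82/W (u(W) = 8 + 2*(-41/W) = 8 - 82/W)
C(b) = -40 + 2*b (C(b) = (b - 20)*(3 - 1) = (-20 + b)*2 = -40 + 2*b)
√(u(4*2) + C(63/(-57))) = √((8 - 82/(4*2)) + (-40 + 2*(63/(-57)))) = √((8 - 82/8) + (-40 + 2*(63*(-1/57)))) = √((8 - 82*⅛) + (-40 + 2*(-21/19))) = √((8 - 41/4) + (-40 - 42/19)) = √(-9/4 - 802/19) = √(-3379/76) = I*√64201/38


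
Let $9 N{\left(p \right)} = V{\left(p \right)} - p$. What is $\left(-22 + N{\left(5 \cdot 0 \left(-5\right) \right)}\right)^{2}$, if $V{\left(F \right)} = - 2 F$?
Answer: $484$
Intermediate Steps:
$N{\left(p \right)} = - \frac{p}{3}$ ($N{\left(p \right)} = \frac{- 2 p - p}{9} = \frac{\left(-3\right) p}{9} = - \frac{p}{3}$)
$\left(-22 + N{\left(5 \cdot 0 \left(-5\right) \right)}\right)^{2} = \left(-22 - \frac{5 \cdot 0 \left(-5\right)}{3}\right)^{2} = \left(-22 - \frac{0 \left(-5\right)}{3}\right)^{2} = \left(-22 - 0\right)^{2} = \left(-22 + 0\right)^{2} = \left(-22\right)^{2} = 484$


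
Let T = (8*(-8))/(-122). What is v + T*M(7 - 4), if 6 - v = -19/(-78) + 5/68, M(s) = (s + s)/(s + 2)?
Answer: 5105839/808860 ≈ 6.3124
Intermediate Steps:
M(s) = 2*s/(2 + s) (M(s) = (2*s)/(2 + s) = 2*s/(2 + s))
v = 15071/2652 (v = 6 - (-19/(-78) + 5/68) = 6 - (-19*(-1/78) + 5*(1/68)) = 6 - (19/78 + 5/68) = 6 - 1*841/2652 = 6 - 841/2652 = 15071/2652 ≈ 5.6829)
T = 32/61 (T = -64*(-1/122) = 32/61 ≈ 0.52459)
v + T*M(7 - 4) = 15071/2652 + 32*(2*(7 - 4)/(2 + (7 - 4)))/61 = 15071/2652 + 32*(2*3/(2 + 3))/61 = 15071/2652 + 32*(2*3/5)/61 = 15071/2652 + 32*(2*3*(1/5))/61 = 15071/2652 + (32/61)*(6/5) = 15071/2652 + 192/305 = 5105839/808860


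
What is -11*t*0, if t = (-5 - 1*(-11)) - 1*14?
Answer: 0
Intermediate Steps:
t = -8 (t = (-5 + 11) - 14 = 6 - 14 = -8)
-11*t*0 = -11*(-8)*0 = 88*0 = 0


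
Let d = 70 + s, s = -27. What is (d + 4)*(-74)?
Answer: -3478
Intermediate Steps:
d = 43 (d = 70 - 27 = 43)
(d + 4)*(-74) = (43 + 4)*(-74) = 47*(-74) = -3478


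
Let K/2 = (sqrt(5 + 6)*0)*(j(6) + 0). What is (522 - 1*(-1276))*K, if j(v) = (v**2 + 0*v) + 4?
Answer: 0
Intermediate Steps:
j(v) = 4 + v**2 (j(v) = (v**2 + 0) + 4 = v**2 + 4 = 4 + v**2)
K = 0 (K = 2*((sqrt(5 + 6)*0)*((4 + 6**2) + 0)) = 2*((sqrt(11)*0)*((4 + 36) + 0)) = 2*(0*(40 + 0)) = 2*(0*40) = 2*0 = 0)
(522 - 1*(-1276))*K = (522 - 1*(-1276))*0 = (522 + 1276)*0 = 1798*0 = 0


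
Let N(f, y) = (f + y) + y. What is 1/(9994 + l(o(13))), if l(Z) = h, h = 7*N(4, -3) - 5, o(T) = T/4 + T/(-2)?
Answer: 1/9975 ≈ 0.00010025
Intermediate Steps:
N(f, y) = f + 2*y
o(T) = -T/4 (o(T) = T*(¼) + T*(-½) = T/4 - T/2 = -T/4)
h = -19 (h = 7*(4 + 2*(-3)) - 5 = 7*(4 - 6) - 5 = 7*(-2) - 5 = -14 - 5 = -19)
l(Z) = -19
1/(9994 + l(o(13))) = 1/(9994 - 19) = 1/9975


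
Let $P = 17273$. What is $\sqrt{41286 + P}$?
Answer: $\sqrt{58559} \approx 241.99$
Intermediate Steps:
$\sqrt{41286 + P} = \sqrt{41286 + 17273} = \sqrt{58559}$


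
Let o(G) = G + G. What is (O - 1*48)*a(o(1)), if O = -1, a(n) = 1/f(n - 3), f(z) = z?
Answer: 49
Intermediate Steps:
o(G) = 2*G
a(n) = 1/(-3 + n) (a(n) = 1/(n - 3) = 1/(-3 + n))
(O - 1*48)*a(o(1)) = (-1 - 1*48)/(-3 + 2*1) = (-1 - 48)/(-3 + 2) = -49/(-1) = -49*(-1) = 49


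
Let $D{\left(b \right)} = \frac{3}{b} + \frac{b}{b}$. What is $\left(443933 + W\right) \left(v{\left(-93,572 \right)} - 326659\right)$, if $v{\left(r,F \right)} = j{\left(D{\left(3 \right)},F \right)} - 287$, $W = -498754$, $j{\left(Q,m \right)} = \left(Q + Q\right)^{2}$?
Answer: $17922629530$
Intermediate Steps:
$D{\left(b \right)} = 1 + \frac{3}{b}$ ($D{\left(b \right)} = \frac{3}{b} + 1 = 1 + \frac{3}{b}$)
$j{\left(Q,m \right)} = 4 Q^{2}$ ($j{\left(Q,m \right)} = \left(2 Q\right)^{2} = 4 Q^{2}$)
$v{\left(r,F \right)} = -271$ ($v{\left(r,F \right)} = 4 \left(\frac{3 + 3}{3}\right)^{2} - 287 = 4 \left(\frac{1}{3} \cdot 6\right)^{2} - 287 = 4 \cdot 2^{2} - 287 = 4 \cdot 4 - 287 = 16 - 287 = -271$)
$\left(443933 + W\right) \left(v{\left(-93,572 \right)} - 326659\right) = \left(443933 - 498754\right) \left(-271 - 326659\right) = \left(-54821\right) \left(-326930\right) = 17922629530$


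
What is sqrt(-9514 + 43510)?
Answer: 2*sqrt(8499) ≈ 184.38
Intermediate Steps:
sqrt(-9514 + 43510) = sqrt(33996) = 2*sqrt(8499)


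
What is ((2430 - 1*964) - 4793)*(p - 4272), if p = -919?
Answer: 17270457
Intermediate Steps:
((2430 - 1*964) - 4793)*(p - 4272) = ((2430 - 1*964) - 4793)*(-919 - 4272) = ((2430 - 964) - 4793)*(-5191) = (1466 - 4793)*(-5191) = -3327*(-5191) = 17270457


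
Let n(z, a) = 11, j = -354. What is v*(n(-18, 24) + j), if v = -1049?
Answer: 359807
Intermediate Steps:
v*(n(-18, 24) + j) = -1049*(11 - 354) = -1049*(-343) = 359807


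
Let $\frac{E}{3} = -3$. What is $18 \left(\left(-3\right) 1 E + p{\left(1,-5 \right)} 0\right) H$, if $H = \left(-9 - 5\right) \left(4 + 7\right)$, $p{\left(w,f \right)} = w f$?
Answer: $-74844$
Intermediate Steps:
$E = -9$ ($E = 3 \left(-3\right) = -9$)
$p{\left(w,f \right)} = f w$
$H = -154$ ($H = \left(-14\right) 11 = -154$)
$18 \left(\left(-3\right) 1 E + p{\left(1,-5 \right)} 0\right) H = 18 \left(\left(-3\right) 1 \left(-9\right) + \left(-5\right) 1 \cdot 0\right) \left(-154\right) = 18 \left(\left(-3\right) \left(-9\right) - 0\right) \left(-154\right) = 18 \left(27 + 0\right) \left(-154\right) = 18 \cdot 27 \left(-154\right) = 486 \left(-154\right) = -74844$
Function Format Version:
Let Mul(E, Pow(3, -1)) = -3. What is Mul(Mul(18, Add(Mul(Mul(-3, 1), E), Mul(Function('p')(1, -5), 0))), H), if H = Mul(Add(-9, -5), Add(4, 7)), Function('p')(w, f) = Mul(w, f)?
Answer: -74844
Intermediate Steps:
E = -9 (E = Mul(3, -3) = -9)
Function('p')(w, f) = Mul(f, w)
H = -154 (H = Mul(-14, 11) = -154)
Mul(Mul(18, Add(Mul(Mul(-3, 1), E), Mul(Function('p')(1, -5), 0))), H) = Mul(Mul(18, Add(Mul(Mul(-3, 1), -9), Mul(Mul(-5, 1), 0))), -154) = Mul(Mul(18, Add(Mul(-3, -9), Mul(-5, 0))), -154) = Mul(Mul(18, Add(27, 0)), -154) = Mul(Mul(18, 27), -154) = Mul(486, -154) = -74844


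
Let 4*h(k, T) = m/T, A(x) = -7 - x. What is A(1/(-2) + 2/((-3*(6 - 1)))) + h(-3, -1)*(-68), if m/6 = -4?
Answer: -12431/30 ≈ -414.37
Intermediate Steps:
m = -24 (m = 6*(-4) = -24)
h(k, T) = -6/T (h(k, T) = (-24/T)/4 = -6/T)
A(1/(-2) + 2/((-3*(6 - 1)))) + h(-3, -1)*(-68) = (-7 - (1/(-2) + 2/((-3*(6 - 1))))) - 6/(-1)*(-68) = (-7 - (1*(-½) + 2/((-3*5)))) - 6*(-1)*(-68) = (-7 - (-½ + 2/(-15))) + 6*(-68) = (-7 - (-½ + 2*(-1/15))) - 408 = (-7 - (-½ - 2/15)) - 408 = (-7 - 1*(-19/30)) - 408 = (-7 + 19/30) - 408 = -191/30 - 408 = -12431/30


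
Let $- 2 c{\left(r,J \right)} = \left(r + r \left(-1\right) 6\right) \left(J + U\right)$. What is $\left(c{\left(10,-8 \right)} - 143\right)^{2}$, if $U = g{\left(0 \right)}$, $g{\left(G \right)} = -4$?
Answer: $196249$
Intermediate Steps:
$U = -4$
$c{\left(r,J \right)} = \frac{5 r \left(-4 + J\right)}{2}$ ($c{\left(r,J \right)} = - \frac{\left(r + r \left(-1\right) 6\right) \left(J - 4\right)}{2} = - \frac{\left(r + - r 6\right) \left(-4 + J\right)}{2} = - \frac{\left(r - 6 r\right) \left(-4 + J\right)}{2} = - \frac{- 5 r \left(-4 + J\right)}{2} = - \frac{\left(-5\right) r \left(-4 + J\right)}{2} = \frac{5 r \left(-4 + J\right)}{2}$)
$\left(c{\left(10,-8 \right)} - 143\right)^{2} = \left(\frac{5}{2} \cdot 10 \left(-4 - 8\right) - 143\right)^{2} = \left(\frac{5}{2} \cdot 10 \left(-12\right) - 143\right)^{2} = \left(-300 - 143\right)^{2} = \left(-443\right)^{2} = 196249$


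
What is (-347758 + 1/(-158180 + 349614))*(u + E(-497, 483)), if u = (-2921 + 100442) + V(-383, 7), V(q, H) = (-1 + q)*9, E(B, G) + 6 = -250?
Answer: -6245118880624539/191434 ≈ -3.2623e+10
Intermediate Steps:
E(B, G) = -256 (E(B, G) = -6 - 250 = -256)
V(q, H) = -9 + 9*q
u = 94065 (u = (-2921 + 100442) + (-9 + 9*(-383)) = 97521 + (-9 - 3447) = 97521 - 3456 = 94065)
(-347758 + 1/(-158180 + 349614))*(u + E(-497, 483)) = (-347758 + 1/(-158180 + 349614))*(94065 - 256) = (-347758 + 1/191434)*93809 = -66572704971/191434*93809 = -6245118880624539/191434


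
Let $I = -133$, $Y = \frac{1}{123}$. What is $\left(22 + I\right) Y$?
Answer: $- \frac{37}{41} \approx -0.90244$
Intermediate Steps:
$Y = \frac{1}{123} \approx 0.0081301$
$\left(22 + I\right) Y = \left(22 - 133\right) \frac{1}{123} = \left(-111\right) \frac{1}{123} = - \frac{37}{41}$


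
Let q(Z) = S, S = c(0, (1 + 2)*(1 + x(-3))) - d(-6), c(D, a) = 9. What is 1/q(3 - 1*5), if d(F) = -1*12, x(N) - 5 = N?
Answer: 1/21 ≈ 0.047619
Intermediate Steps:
x(N) = 5 + N
d(F) = -12
S = 21 (S = 9 - 1*(-12) = 9 + 12 = 21)
q(Z) = 21
1/q(3 - 1*5) = 1/21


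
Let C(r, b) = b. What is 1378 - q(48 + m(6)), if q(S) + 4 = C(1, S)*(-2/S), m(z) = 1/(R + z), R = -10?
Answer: 1384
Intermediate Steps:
m(z) = 1/(-10 + z)
q(S) = -6 (q(S) = -4 + S*(-2/S) = -4 - 2 = -6)
1378 - q(48 + m(6)) = 1378 - 1*(-6) = 1378 + 6 = 1384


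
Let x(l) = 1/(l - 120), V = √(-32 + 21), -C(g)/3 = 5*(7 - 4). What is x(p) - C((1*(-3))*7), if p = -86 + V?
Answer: 1909909/42447 - I*√11/42447 ≈ 44.995 - 7.8136e-5*I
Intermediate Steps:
C(g) = -45 (C(g) = -15*(7 - 4) = -15*3 = -3*15 = -45)
V = I*√11 (V = √(-11) = I*√11 ≈ 3.3166*I)
p = -86 + I*√11 ≈ -86.0 + 3.3166*I
x(l) = 1/(-120 + l)
x(p) - C((1*(-3))*7) = 1/(-120 + (-86 + I*√11)) - 1*(-45) = 1/(-206 + I*√11) + 45 = 45 + 1/(-206 + I*√11)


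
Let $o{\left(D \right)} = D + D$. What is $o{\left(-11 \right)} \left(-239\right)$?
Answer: $5258$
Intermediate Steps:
$o{\left(D \right)} = 2 D$
$o{\left(-11 \right)} \left(-239\right) = 2 \left(-11\right) \left(-239\right) = \left(-22\right) \left(-239\right) = 5258$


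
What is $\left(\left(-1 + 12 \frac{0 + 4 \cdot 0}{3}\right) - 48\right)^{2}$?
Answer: $2401$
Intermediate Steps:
$\left(\left(-1 + 12 \frac{0 + 4 \cdot 0}{3}\right) - 48\right)^{2} = \left(\left(-1 + 12 \left(0 + 0\right) \frac{1}{3}\right) - 48\right)^{2} = \left(\left(-1 + 12 \cdot 0 \cdot \frac{1}{3}\right) - 48\right)^{2} = \left(\left(-1 + 12 \cdot 0\right) - 48\right)^{2} = \left(\left(-1 + 0\right) - 48\right)^{2} = \left(-1 - 48\right)^{2} = \left(-49\right)^{2} = 2401$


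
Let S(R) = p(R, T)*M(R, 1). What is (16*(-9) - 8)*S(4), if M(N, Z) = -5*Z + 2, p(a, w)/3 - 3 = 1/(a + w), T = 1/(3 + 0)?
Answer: 57456/13 ≈ 4419.7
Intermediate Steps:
T = 1/3 ≈ 0.33333
p(a, w) = 9 + 3/(a + w)
M(N, Z) = 2 - 5*Z
S(R) = -9*(2 + 3*R)/(1/3 + R) (S(R) = (3*(1 + 3*R + 3*(1/3))/(R + 1/3))*(2 - 5*1) = (3*(1 + 3*R + 1)/(1/3 + R))*(2 - 5) = (3*(2 + 3*R)/(1/3 + R))*(-3) = -9*(2 + 3*R)/(1/3 + R))
(16*(-9) - 8)*S(4) = (16*(-9) - 8)*(27*(-2 - 3*4)/(1 + 3*4)) = (-144 - 8)*(27*(-2 - 12)/(1 + 12)) = -4104*(-14)/13 = -152*(-378/13) = 57456/13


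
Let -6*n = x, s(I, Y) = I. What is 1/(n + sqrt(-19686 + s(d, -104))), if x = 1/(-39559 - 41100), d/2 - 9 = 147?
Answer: 483954/4537613099523385 - 234211474116*I*sqrt(19374)/4537613099523385 ≈ 1.0665e-10 - 0.0071844*I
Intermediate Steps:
d = 312 (d = 18 + 2*147 = 18 + 294 = 312)
x = -1/80659 (x = 1/(-80659) = -1/80659 ≈ -1.2398e-5)
n = 1/483954 (n = -1/6*(-1/80659) = 1/483954 ≈ 2.0663e-6)
1/(n + sqrt(-19686 + s(d, -104))) = 1/(1/483954 + sqrt(-19686 + 312)) = 1/(1/483954 + sqrt(-19374)) = 1/(1/483954 + I*sqrt(19374))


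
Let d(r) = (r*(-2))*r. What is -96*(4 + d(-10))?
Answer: 18816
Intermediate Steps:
d(r) = -2*r² (d(r) = (-2*r)*r = -2*r²)
-96*(4 + d(-10)) = -96*(4 - 2*(-10)²) = -96*(4 - 2*100) = -96*(4 - 200) = -96*(-196) = 18816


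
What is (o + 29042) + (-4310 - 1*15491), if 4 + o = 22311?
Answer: 31548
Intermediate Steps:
o = 22307 (o = -4 + 22311 = 22307)
(o + 29042) + (-4310 - 1*15491) = (22307 + 29042) + (-4310 - 1*15491) = 51349 + (-4310 - 15491) = 51349 - 19801 = 31548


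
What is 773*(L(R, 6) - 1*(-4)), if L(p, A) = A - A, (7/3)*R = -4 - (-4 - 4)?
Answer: 3092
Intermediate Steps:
R = 12/7 (R = 3*(-4 - (-4 - 4))/7 = 3*(-4 - 1*(-8))/7 = 3*(-4 + 8)/7 = (3/7)*4 = 12/7 ≈ 1.7143)
L(p, A) = 0
773*(L(R, 6) - 1*(-4)) = 773*(0 - 1*(-4)) = 773*(0 + 4) = 773*4 = 3092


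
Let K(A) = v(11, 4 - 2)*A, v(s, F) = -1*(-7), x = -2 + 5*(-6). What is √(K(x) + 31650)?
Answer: √31426 ≈ 177.27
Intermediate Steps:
x = -32 (x = -2 - 30 = -32)
v(s, F) = 7
K(A) = 7*A
√(K(x) + 31650) = √(7*(-32) + 31650) = √(-224 + 31650) = √31426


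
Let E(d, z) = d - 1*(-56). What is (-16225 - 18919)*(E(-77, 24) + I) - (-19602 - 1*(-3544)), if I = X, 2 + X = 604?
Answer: -20402606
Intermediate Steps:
E(d, z) = 56 + d (E(d, z) = d + 56 = 56 + d)
X = 602 (X = -2 + 604 = 602)
I = 602
(-16225 - 18919)*(E(-77, 24) + I) - (-19602 - 1*(-3544)) = (-16225 - 18919)*((56 - 77) + 602) - (-19602 - 1*(-3544)) = -35144*(-21 + 602) - (-19602 + 3544) = -35144*581 - 1*(-16058) = -20418664 + 16058 = -20402606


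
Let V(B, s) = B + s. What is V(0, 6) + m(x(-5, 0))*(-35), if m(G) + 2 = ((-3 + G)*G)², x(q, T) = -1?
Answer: -484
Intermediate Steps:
m(G) = -2 + G²*(-3 + G)² (m(G) = -2 + ((-3 + G)*G)² = -2 + (G*(-3 + G))² = -2 + G²*(-3 + G)²)
V(0, 6) + m(x(-5, 0))*(-35) = (0 + 6) + (-2 + (-1)²*(-3 - 1)²)*(-35) = 6 + (-2 + 1*(-4)²)*(-35) = 6 + (-2 + 1*16)*(-35) = 6 + (-2 + 16)*(-35) = 6 + 14*(-35) = 6 - 490 = -484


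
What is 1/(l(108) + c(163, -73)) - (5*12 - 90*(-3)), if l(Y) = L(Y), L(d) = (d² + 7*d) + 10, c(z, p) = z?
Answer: -4155689/12593 ≈ -330.00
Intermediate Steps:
L(d) = 10 + d² + 7*d
l(Y) = 10 + Y² + 7*Y
1/(l(108) + c(163, -73)) - (5*12 - 90*(-3)) = 1/((10 + 108² + 7*108) + 163) - (5*12 - 90*(-3)) = 1/((10 + 11664 + 756) + 163) - (60 + 270) = 1/(12430 + 163) - 1*330 = 1/12593 - 330 = -4155689/12593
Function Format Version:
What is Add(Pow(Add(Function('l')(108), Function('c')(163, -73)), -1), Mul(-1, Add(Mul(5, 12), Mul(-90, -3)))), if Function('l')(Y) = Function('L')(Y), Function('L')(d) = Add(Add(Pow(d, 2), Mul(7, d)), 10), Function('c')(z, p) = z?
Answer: Rational(-4155689, 12593) ≈ -330.00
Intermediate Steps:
Function('L')(d) = Add(10, Pow(d, 2), Mul(7, d))
Function('l')(Y) = Add(10, Pow(Y, 2), Mul(7, Y))
Add(Pow(Add(Function('l')(108), Function('c')(163, -73)), -1), Mul(-1, Add(Mul(5, 12), Mul(-90, -3)))) = Add(Pow(Add(Add(10, Pow(108, 2), Mul(7, 108)), 163), -1), Mul(-1, Add(Mul(5, 12), Mul(-90, -3)))) = Add(Pow(Add(Add(10, 11664, 756), 163), -1), Mul(-1, Add(60, 270))) = Add(Pow(Add(12430, 163), -1), Mul(-1, 330)) = Add(Pow(12593, -1), -330) = Add(Rational(1, 12593), -330) = Rational(-4155689, 12593)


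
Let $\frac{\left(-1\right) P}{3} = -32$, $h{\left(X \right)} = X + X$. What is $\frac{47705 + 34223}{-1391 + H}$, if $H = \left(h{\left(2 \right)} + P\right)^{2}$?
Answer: $\frac{81928}{8609} \approx 9.5166$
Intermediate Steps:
$h{\left(X \right)} = 2 X$
$P = 96$ ($P = \left(-3\right) \left(-32\right) = 96$)
$H = 10000$ ($H = \left(2 \cdot 2 + 96\right)^{2} = \left(4 + 96\right)^{2} = 100^{2} = 10000$)
$\frac{47705 + 34223}{-1391 + H} = \frac{47705 + 34223}{-1391 + 10000} = \frac{81928}{8609}$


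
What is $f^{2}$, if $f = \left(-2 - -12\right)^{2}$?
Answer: $10000$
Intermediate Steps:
$f = 100$ ($f = \left(-2 + 12\right)^{2} = 10^{2} = 100$)
$f^{2} = 100^{2} = 10000$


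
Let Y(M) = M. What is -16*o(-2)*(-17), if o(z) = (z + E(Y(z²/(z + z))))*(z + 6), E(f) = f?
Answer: -3264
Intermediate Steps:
o(z) = 3*z*(6 + z)/2 (o(z) = (z + z²/(z + z))*(z + 6) = (z + z²/((2*z)))*(6 + z) = (z + (1/(2*z))*z²)*(6 + z) = (z + z/2)*(6 + z) = (3*z/2)*(6 + z) = 3*z*(6 + z)/2)
-16*o(-2)*(-17) = -24*(-2)*(6 - 2)*(-17) = -24*(-2)*4*(-17) = -16*(-12)*(-17) = 192*(-17) = -3264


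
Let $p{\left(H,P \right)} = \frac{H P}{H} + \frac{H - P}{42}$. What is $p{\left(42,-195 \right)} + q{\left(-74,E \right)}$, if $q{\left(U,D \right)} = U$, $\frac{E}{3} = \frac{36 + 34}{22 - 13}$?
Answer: $- \frac{3687}{14} \approx -263.36$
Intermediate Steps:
$E = \frac{70}{3}$ ($E = 3 \frac{36 + 34}{22 - 13} = 3 \cdot \frac{70}{9} = \frac{70}{3} \approx 23.333$)
$p{\left(H,P \right)} = \frac{H}{42} + \frac{41 P}{42}$ ($p{\left(H,P \right)} = P + \left(H - P\right) \frac{1}{42} = P + \left(- \frac{P}{42} + \frac{H}{42}\right) = \frac{H}{42} + \frac{41 P}{42}$)
$p{\left(42,-195 \right)} + q{\left(-74,E \right)} = \left(\frac{1}{42} \cdot 42 + \frac{41}{42} \left(-195\right)\right) - 74 = \left(1 - \frac{2665}{14}\right) - 74 = - \frac{2651}{14} - 74 = - \frac{3687}{14}$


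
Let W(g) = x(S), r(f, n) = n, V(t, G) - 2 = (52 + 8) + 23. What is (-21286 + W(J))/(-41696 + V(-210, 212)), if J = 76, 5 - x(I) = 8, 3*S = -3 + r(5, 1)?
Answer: 21289/41611 ≈ 0.51162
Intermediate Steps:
V(t, G) = 85 (V(t, G) = 2 + ((52 + 8) + 23) = 2 + (60 + 23) = 2 + 83 = 85)
S = -⅔ (S = (-3 + 1)/3 = (⅓)*(-2) = -⅔ ≈ -0.66667)
x(I) = -3 (x(I) = 5 - 1*8 = 5 - 8 = -3)
W(g) = -3
(-21286 + W(J))/(-41696 + V(-210, 212)) = (-21286 - 3)/(-41696 + 85) = -21289/(-41611) = -21289*(-1/41611) = 21289/41611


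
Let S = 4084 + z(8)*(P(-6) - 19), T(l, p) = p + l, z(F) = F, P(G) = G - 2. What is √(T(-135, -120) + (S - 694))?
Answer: √2919 ≈ 54.028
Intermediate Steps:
P(G) = -2 + G
T(l, p) = l + p
S = 3868 (S = 4084 + 8*((-2 - 6) - 19) = 4084 + 8*(-8 - 19) = 4084 + 8*(-27) = 4084 - 216 = 3868)
√(T(-135, -120) + (S - 694)) = √((-135 - 120) + (3868 - 694)) = √(-255 + 3174) = √2919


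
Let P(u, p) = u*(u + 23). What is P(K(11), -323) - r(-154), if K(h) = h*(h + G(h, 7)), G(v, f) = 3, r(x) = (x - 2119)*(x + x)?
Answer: -672826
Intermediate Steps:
r(x) = 2*x*(-2119 + x) (r(x) = (-2119 + x)*(2*x) = 2*x*(-2119 + x))
K(h) = h*(3 + h) (K(h) = h*(h + 3) = h*(3 + h))
P(u, p) = u*(23 + u)
P(K(11), -323) - r(-154) = (11*(3 + 11))*(23 + 11*(3 + 11)) - 2*(-154)*(-2119 - 154) = (11*14)*(23 + 11*14) - 2*(-154)*(-2273) = 154*(23 + 154) - 1*700084 = 154*177 - 700084 = 27258 - 700084 = -672826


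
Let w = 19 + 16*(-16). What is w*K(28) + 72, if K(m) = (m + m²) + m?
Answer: -199008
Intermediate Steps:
K(m) = m² + 2*m
w = -237 (w = 19 - 256 = -237)
w*K(28) + 72 = -6636*(2 + 28) + 72 = -6636*30 + 72 = -237*840 + 72 = -199080 + 72 = -199008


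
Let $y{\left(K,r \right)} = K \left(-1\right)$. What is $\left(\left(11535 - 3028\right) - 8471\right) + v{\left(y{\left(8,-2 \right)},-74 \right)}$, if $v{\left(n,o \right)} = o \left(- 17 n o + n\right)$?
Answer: $745364$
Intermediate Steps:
$y{\left(K,r \right)} = - K$
$v{\left(n,o \right)} = o \left(n - 17 n o\right)$ ($v{\left(n,o \right)} = o \left(- 17 n o + n\right) = o \left(n - 17 n o\right)$)
$\left(\left(11535 - 3028\right) - 8471\right) + v{\left(y{\left(8,-2 \right)},-74 \right)} = \left(\left(11535 - 3028\right) - 8471\right) + \left(-1\right) 8 \left(-74\right) \left(1 - -1258\right) = \left(8507 - 8471\right) - - 592 \left(1 + 1258\right) = 36 - \left(-592\right) 1259 = 36 + 745328 = 745364$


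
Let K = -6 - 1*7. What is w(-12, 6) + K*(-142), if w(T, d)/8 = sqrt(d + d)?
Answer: 1846 + 16*sqrt(3) ≈ 1873.7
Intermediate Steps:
w(T, d) = 8*sqrt(2)*sqrt(d) (w(T, d) = 8*sqrt(d + d) = 8*sqrt(2*d) = 8*(sqrt(2)*sqrt(d)) = 8*sqrt(2)*sqrt(d))
K = -13 (K = -6 - 7 = -13)
w(-12, 6) + K*(-142) = 8*sqrt(2)*sqrt(6) - 13*(-142) = 16*sqrt(3) + 1846 = 1846 + 16*sqrt(3)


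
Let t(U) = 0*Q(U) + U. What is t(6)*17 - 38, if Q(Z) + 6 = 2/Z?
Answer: 64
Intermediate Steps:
Q(Z) = -6 + 2/Z
t(U) = U (t(U) = 0*(-6 + 2/U) + U = 0 + U = U)
t(6)*17 - 38 = 6*17 - 38 = 102 - 38 = 64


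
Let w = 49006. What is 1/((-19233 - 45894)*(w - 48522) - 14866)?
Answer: -1/31536334 ≈ -3.1709e-8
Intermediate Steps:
1/((-19233 - 45894)*(w - 48522) - 14866) = 1/((-19233 - 45894)*(49006 - 48522) - 14866) = 1/(-65127*484 - 14866) = 1/(-31521468 - 14866) = 1/(-31536334) = -1/31536334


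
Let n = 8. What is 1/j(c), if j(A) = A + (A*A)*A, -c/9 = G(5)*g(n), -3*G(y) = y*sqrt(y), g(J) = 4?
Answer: sqrt(5)/5400300 ≈ 4.1406e-7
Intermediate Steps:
G(y) = -y**(3/2)/3 (G(y) = -y*sqrt(y)/3 = -y**(3/2)/3)
c = 60*sqrt(5) (c = -9*(-5*sqrt(5)/3)*4 = -(-60)*sqrt(5) = 60*sqrt(5) ≈ 134.16)
j(A) = A + A**3 (j(A) = A + A**2*A = A + A**3)
1/j(c) = 1/(60*sqrt(5) + (60*sqrt(5))**3) = 1/(60*sqrt(5) + 1080000*sqrt(5)) = 1/(1080060*sqrt(5)) = sqrt(5)/5400300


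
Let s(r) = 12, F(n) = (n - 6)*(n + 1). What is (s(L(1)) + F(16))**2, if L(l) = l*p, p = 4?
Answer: 33124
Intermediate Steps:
F(n) = (1 + n)*(-6 + n) (F(n) = (-6 + n)*(1 + n) = (1 + n)*(-6 + n))
L(l) = 4*l (L(l) = l*4 = 4*l)
(s(L(1)) + F(16))**2 = (12 + (-6 + 16**2 - 5*16))**2 = (12 + (-6 + 256 - 80))**2 = (12 + 170)**2 = 182**2 = 33124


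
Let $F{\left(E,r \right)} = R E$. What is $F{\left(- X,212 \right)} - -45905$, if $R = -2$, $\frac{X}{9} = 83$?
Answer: $47399$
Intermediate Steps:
$X = 747$ ($X = 9 \cdot 83 = 747$)
$F{\left(E,r \right)} = - 2 E$
$F{\left(- X,212 \right)} - -45905 = - 2 \left(\left(-1\right) 747\right) - -45905 = \left(-2\right) \left(-747\right) + 45905 = 1494 + 45905 = 47399$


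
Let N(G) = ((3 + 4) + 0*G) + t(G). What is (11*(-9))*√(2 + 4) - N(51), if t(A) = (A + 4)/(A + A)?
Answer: -769/102 - 99*√6 ≈ -250.04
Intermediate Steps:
t(A) = (4 + A)/(2*A) (t(A) = (4 + A)/((2*A)) = (4 + A)*(1/(2*A)) = (4 + A)/(2*A))
N(G) = 7 + (4 + G)/(2*G) (N(G) = ((3 + 4) + 0*G) + (4 + G)/(2*G) = (7 + 0) + (4 + G)/(2*G) = 7 + (4 + G)/(2*G))
(11*(-9))*√(2 + 4) - N(51) = (11*(-9))*√(2 + 4) - (15/2 + 2/51) = -99*√6 - (15/2 + 2*(1/51)) = -99*√6 - (15/2 + 2/51) = -99*√6 - 1*769/102 = -99*√6 - 769/102 = -769/102 - 99*√6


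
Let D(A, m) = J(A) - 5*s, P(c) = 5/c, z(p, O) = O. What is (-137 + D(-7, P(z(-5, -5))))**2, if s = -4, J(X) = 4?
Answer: 12769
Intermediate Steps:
D(A, m) = 24 (D(A, m) = 4 - 5*(-4) = 4 + 20 = 24)
(-137 + D(-7, P(z(-5, -5))))**2 = (-137 + 24)**2 = (-113)**2 = 12769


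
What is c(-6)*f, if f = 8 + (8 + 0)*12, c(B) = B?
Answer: -624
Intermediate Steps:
f = 104 (f = 8 + 8*12 = 8 + 96 = 104)
c(-6)*f = -6*104 = -624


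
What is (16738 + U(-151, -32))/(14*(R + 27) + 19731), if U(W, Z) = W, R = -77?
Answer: 16587/19031 ≈ 0.87158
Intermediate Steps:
(16738 + U(-151, -32))/(14*(R + 27) + 19731) = (16738 - 151)/(14*(-77 + 27) + 19731) = 16587/(14*(-50) + 19731) = 16587/(-700 + 19731) = 16587/19031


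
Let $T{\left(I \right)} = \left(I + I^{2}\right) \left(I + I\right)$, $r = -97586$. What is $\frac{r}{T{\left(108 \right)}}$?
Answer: $- \frac{48793}{1271376} \approx -0.038378$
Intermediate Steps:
$T{\left(I \right)} = 2 I \left(I + I^{2}\right)$ ($T{\left(I \right)} = \left(I + I^{2}\right) 2 I = 2 I \left(I + I^{2}\right)$)
$\frac{r}{T{\left(108 \right)}} = - \frac{97586}{2 \cdot 108^{2} \left(1 + 108\right)} = - \frac{97586}{2 \cdot 11664 \cdot 109} = - \frac{97586}{2542752} = \left(-97586\right) \frac{1}{2542752} = - \frac{48793}{1271376}$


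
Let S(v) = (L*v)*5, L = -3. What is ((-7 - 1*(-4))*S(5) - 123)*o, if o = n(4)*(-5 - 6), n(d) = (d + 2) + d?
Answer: -11220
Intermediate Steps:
n(d) = 2 + 2*d (n(d) = (2 + d) + d = 2 + 2*d)
o = -110 (o = (2 + 2*4)*(-5 - 6) = (2 + 8)*(-11) = 10*(-11) = -110)
S(v) = -15*v (S(v) = -3*v*5 = -15*v)
((-7 - 1*(-4))*S(5) - 123)*o = ((-7 - 1*(-4))*(-15*5) - 123)*(-110) = ((-7 + 4)*(-75) - 123)*(-110) = (-3*(-75) - 123)*(-110) = (225 - 123)*(-110) = 102*(-110) = -11220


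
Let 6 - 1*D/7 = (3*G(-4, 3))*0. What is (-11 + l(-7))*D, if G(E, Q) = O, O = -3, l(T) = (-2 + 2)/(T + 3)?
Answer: -462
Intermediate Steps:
l(T) = 0 (l(T) = 0/(3 + T) = 0)
G(E, Q) = -3
D = 42 (D = 42 - 7*3*(-3)*0 = 42 - (-63)*0 = 42 - 7*0 = 42 + 0 = 42)
(-11 + l(-7))*D = (-11 + 0)*42 = -11*42 = -462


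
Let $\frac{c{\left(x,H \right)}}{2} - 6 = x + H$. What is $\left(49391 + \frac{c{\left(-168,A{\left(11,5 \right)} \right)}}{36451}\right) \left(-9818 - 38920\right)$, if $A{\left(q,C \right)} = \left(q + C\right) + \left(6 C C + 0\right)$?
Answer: $- \frac{87745524047562}{36451} \approx -2.4072 \cdot 10^{9}$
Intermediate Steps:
$A{\left(q,C \right)} = C + q + 6 C^{2}$ ($A{\left(q,C \right)} = \left(C + q\right) + \left(6 C^{2} + 0\right) = \left(C + q\right) + 6 C^{2} = C + q + 6 C^{2}$)
$c{\left(x,H \right)} = 12 + 2 H + 2 x$ ($c{\left(x,H \right)} = 12 + 2 \left(x + H\right) = 12 + 2 \left(H + x\right) = 12 + \left(2 H + 2 x\right) = 12 + 2 H + 2 x$)
$\left(49391 + \frac{c{\left(-168,A{\left(11,5 \right)} \right)}}{36451}\right) \left(-9818 - 38920\right) = \left(49391 + \frac{12 + 2 \left(5 + 11 + 6 \cdot 5^{2}\right) + 2 \left(-168\right)}{36451}\right) \left(-9818 - 38920\right) = \left(49391 + \left(12 + 2 \left(5 + 11 + 6 \cdot 25\right) - 336\right) \frac{1}{36451}\right) \left(-48738\right) = \left(49391 + \left(12 + 2 \left(5 + 11 + 150\right) - 336\right) \frac{1}{36451}\right) \left(-48738\right) = \left(49391 + \left(12 + 2 \cdot 166 - 336\right) \frac{1}{36451}\right) \left(-48738\right) = \left(49391 + \left(12 + 332 - 336\right) \frac{1}{36451}\right) \left(-48738\right) = \left(49391 + 8 \cdot \frac{1}{36451}\right) \left(-48738\right) = \left(49391 + \frac{8}{36451}\right) \left(-48738\right) = \frac{1800351349}{36451} \left(-48738\right) = - \frac{87745524047562}{36451}$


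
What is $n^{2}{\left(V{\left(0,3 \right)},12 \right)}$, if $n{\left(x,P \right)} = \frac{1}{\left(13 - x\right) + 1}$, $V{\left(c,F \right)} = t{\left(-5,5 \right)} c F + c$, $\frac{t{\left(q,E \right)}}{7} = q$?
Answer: $\frac{1}{196} \approx 0.005102$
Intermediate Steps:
$t{\left(q,E \right)} = 7 q$
$V{\left(c,F \right)} = c - 35 F c$ ($V{\left(c,F \right)} = 7 \left(-5\right) c F + c = - 35 c F + c = - 35 F c + c = c - 35 F c$)
$n{\left(x,P \right)} = \frac{1}{14 - x}$
$n^{2}{\left(V{\left(0,3 \right)},12 \right)} = \left(- \frac{1}{-14 + 0 \left(1 - 105\right)}\right)^{2} = \left(- \frac{1}{-14 + 0 \left(-104\right)}\right)^{2} = \left(- \frac{1}{-14 + 0}\right)^{2} = \left(- \frac{1}{-14}\right)^{2} = \left(\left(-1\right) \left(- \frac{1}{14}\right)\right)^{2} = \left(\frac{1}{14}\right)^{2} = \frac{1}{196}$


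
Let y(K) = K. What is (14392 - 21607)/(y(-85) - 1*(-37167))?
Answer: -7215/37082 ≈ -0.19457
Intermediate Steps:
(14392 - 21607)/(y(-85) - 1*(-37167)) = (14392 - 21607)/(-85 - 1*(-37167)) = -7215/(-85 + 37167) = -7215/37082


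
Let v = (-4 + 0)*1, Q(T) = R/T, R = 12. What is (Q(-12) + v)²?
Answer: 25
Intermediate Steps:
Q(T) = 12/T
v = -4 (v = -4*1 = -4)
(Q(-12) + v)² = (12/(-12) - 4)² = (12*(-1/12) - 4)² = (-1 - 4)² = (-5)² = 25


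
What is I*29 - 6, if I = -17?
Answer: -499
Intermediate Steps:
I*29 - 6 = -17*29 - 6 = -493 - 6 = -499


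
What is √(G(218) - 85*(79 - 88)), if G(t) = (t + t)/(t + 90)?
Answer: √4544078/77 ≈ 27.684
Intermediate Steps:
G(t) = 2*t/(90 + t) (G(t) = (2*t)/(90 + t) = 2*t/(90 + t))
√(G(218) - 85*(79 - 88)) = √(2*218/(90 + 218) - 85*(79 - 88)) = √(2*218/308 - 85*(-9)) = √(2*218*(1/308) + 765) = √(109/77 + 765) = √(59014/77) = √4544078/77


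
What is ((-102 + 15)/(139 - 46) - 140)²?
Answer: 19088161/961 ≈ 19863.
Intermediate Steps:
((-102 + 15)/(139 - 46) - 140)² = (-87/93 - 140)² = (-87*1/93 - 140)² = (-29/31 - 140)² = (-4369/31)² = 19088161/961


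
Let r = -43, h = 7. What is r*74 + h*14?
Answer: -3084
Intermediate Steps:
r*74 + h*14 = -43*74 + 7*14 = -3182 + 98 = -3084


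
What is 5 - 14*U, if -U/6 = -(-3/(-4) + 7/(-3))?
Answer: 138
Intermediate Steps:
U = -19/2 (U = -(-6)*(-3/(-4) + 7/(-3)) = -(-6)*(-3*(-¼) + 7*(-⅓)) = -(-6)*(¾ - 7/3) = -(-6)*(-19)/12 = -6*19/12 = -19/2 ≈ -9.5000)
5 - 14*U = 5 - 14*(-19/2) = 5 + 133 = 138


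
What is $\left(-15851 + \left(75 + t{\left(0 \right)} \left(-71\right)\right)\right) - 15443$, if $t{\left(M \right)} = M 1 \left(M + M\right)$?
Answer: $-31219$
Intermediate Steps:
$t{\left(M \right)} = 2 M^{2}$ ($t{\left(M \right)} = M 2 M = 2 M^{2}$)
$\left(-15851 + \left(75 + t{\left(0 \right)} \left(-71\right)\right)\right) - 15443 = \left(-15851 + \left(75 + 2 \cdot 0^{2} \left(-71\right)\right)\right) - 15443 = \left(-15851 + \left(75 + 2 \cdot 0 \left(-71\right)\right)\right) - 15443 = \left(-15851 + \left(75 + 0 \left(-71\right)\right)\right) - 15443 = \left(-15851 + \left(75 + 0\right)\right) - 15443 = \left(-15851 + 75\right) - 15443 = -15776 - 15443 = -31219$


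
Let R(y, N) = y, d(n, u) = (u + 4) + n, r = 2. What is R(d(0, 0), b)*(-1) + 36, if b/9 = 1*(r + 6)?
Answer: 32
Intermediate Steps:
b = 72 (b = 9*(1*(2 + 6)) = 9*(1*8) = 9*8 = 72)
d(n, u) = 4 + n + u (d(n, u) = (4 + u) + n = 4 + n + u)
R(d(0, 0), b)*(-1) + 36 = (4 + 0 + 0)*(-1) + 36 = 4*(-1) + 36 = -4 + 36 = 32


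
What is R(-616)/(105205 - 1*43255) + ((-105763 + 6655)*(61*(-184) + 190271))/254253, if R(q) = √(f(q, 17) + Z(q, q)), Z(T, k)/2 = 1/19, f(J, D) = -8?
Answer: -5914996692/84751 + I*√114/235410 ≈ -69793.0 + 4.5355e-5*I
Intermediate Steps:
Z(T, k) = 2/19
R(q) = 5*I*√114/19 (R(q) = √(-8 + 2/19) = √(-150/19) = 5*I*√114/19)
R(-616)/(105205 - 1*43255) + ((-105763 + 6655)*(61*(-184) + 190271))/254253 = (5*I*√114/19)/(105205 - 1*43255) + ((-105763 + 6655)*(61*(-184) + 190271))/254253 = (5*I*√114/19)/(105205 - 43255) - 99108*(-11224 + 190271)*(1/254253) = (5*I*√114/19)/61950 - 99108*179047*(1/254253) = (5*I*√114/19)*(1/61950) - 17744990076*1/254253 = I*√114/235410 - 5914996692/84751 = -5914996692/84751 + I*√114/235410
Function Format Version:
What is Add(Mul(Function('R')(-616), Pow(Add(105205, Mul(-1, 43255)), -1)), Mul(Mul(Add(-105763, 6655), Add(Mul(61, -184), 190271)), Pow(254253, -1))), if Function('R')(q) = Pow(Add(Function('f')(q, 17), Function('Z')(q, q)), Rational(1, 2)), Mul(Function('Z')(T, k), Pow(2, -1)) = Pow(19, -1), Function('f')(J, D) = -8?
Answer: Add(Rational(-5914996692, 84751), Mul(Rational(1, 235410), I, Pow(114, Rational(1, 2)))) ≈ Add(-69793., Mul(4.5355e-5, I))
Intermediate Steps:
Function('Z')(T, k) = Rational(2, 19) (Function('Z')(T, k) = Mul(2, Pow(19, -1)) = Mul(2, Rational(1, 19)) = Rational(2, 19))
Function('R')(q) = Mul(Rational(5, 19), I, Pow(114, Rational(1, 2))) (Function('R')(q) = Pow(Add(-8, Rational(2, 19)), Rational(1, 2)) = Pow(Rational(-150, 19), Rational(1, 2)) = Mul(Rational(5, 19), I, Pow(114, Rational(1, 2))))
Add(Mul(Function('R')(-616), Pow(Add(105205, Mul(-1, 43255)), -1)), Mul(Mul(Add(-105763, 6655), Add(Mul(61, -184), 190271)), Pow(254253, -1))) = Add(Mul(Mul(Rational(5, 19), I, Pow(114, Rational(1, 2))), Pow(Add(105205, Mul(-1, 43255)), -1)), Mul(Mul(Add(-105763, 6655), Add(Mul(61, -184), 190271)), Pow(254253, -1))) = Add(Mul(Mul(Rational(5, 19), I, Pow(114, Rational(1, 2))), Pow(Add(105205, -43255), -1)), Mul(Mul(-99108, Add(-11224, 190271)), Rational(1, 254253))) = Add(Mul(Mul(Rational(5, 19), I, Pow(114, Rational(1, 2))), Pow(61950, -1)), Mul(Mul(-99108, 179047), Rational(1, 254253))) = Add(Mul(Mul(Rational(5, 19), I, Pow(114, Rational(1, 2))), Rational(1, 61950)), Mul(-17744990076, Rational(1, 254253))) = Add(Mul(Rational(1, 235410), I, Pow(114, Rational(1, 2))), Rational(-5914996692, 84751)) = Add(Rational(-5914996692, 84751), Mul(Rational(1, 235410), I, Pow(114, Rational(1, 2))))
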